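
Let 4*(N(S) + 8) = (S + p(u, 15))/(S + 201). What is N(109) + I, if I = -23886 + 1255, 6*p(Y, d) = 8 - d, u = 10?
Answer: -168433513/7440 ≈ -22639.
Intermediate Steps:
p(Y, d) = 4/3 - d/6 (p(Y, d) = (8 - d)/6 = 4/3 - d/6)
N(S) = -8 + (-7/6 + S)/(4*(201 + S)) (N(S) = -8 + ((S + (4/3 - ⅙*15))/(S + 201))/4 = -8 + ((S + (4/3 - 5/2))/(201 + S))/4 = -8 + ((S - 7/6)/(201 + S))/4 = -8 + ((-7/6 + S)/(201 + S))/4 = -8 + (-7/6 + S)/(4*(201 + S)))
I = -22631
N(109) + I = (-38599 - 186*109)/(24*(201 + 109)) - 22631 = (1/24)*(-38599 - 20274)/310 - 22631 = (1/24)*(1/310)*(-58873) - 22631 = -58873/7440 - 22631 = -168433513/7440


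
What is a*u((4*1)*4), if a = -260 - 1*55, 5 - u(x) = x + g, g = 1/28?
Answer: 13905/4 ≈ 3476.3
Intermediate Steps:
g = 1/28 ≈ 0.035714
u(x) = 139/28 - x (u(x) = 5 - (x + 1/28) = 5 - (1/28 + x) = 5 + (-1/28 - x) = 139/28 - x)
a = -315 (a = -260 - 55 = -315)
a*u((4*1)*4) = -315*(139/28 - 4*1*4) = -315*(139/28 - 4*4) = -315*(139/28 - 1*16) = -315*(139/28 - 16) = -315*(-309/28) = 13905/4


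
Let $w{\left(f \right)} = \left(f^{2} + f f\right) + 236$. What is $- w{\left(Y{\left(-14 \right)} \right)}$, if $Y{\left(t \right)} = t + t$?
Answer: $-1804$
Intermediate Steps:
$Y{\left(t \right)} = 2 t$
$w{\left(f \right)} = 236 + 2 f^{2}$ ($w{\left(f \right)} = \left(f^{2} + f^{2}\right) + 236 = 2 f^{2} + 236 = 236 + 2 f^{2}$)
$- w{\left(Y{\left(-14 \right)} \right)} = - (236 + 2 \left(2 \left(-14\right)\right)^{2}) = - (236 + 2 \left(-28\right)^{2}) = - (236 + 2 \cdot 784) = - (236 + 1568) = \left(-1\right) 1804 = -1804$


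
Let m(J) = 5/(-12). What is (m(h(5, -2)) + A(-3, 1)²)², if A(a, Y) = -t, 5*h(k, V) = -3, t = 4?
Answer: 34969/144 ≈ 242.84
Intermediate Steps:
h(k, V) = -⅗ (h(k, V) = (⅕)*(-3) = -⅗)
m(J) = -5/12 (m(J) = 5*(-1/12) = -5/12)
A(a, Y) = -4 (A(a, Y) = -1*4 = -4)
(m(h(5, -2)) + A(-3, 1)²)² = (-5/12 + (-4)²)² = (-5/12 + 16)² = (187/12)² = 34969/144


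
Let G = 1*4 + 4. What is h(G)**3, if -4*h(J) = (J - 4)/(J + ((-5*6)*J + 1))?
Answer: 1/12326391 ≈ 8.1127e-8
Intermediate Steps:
G = 8 (G = 4 + 4 = 8)
h(J) = -(-4 + J)/(4*(1 - 29*J)) (h(J) = -(J - 4)/(4*(J + ((-5*6)*J + 1))) = -(-4 + J)/(4*(J + (-30*J + 1))) = -(-4 + J)/(4*(J + (1 - 30*J))) = -(-4 + J)/(4*(1 - 29*J)))
h(G)**3 = ((-4 + 8)/(4*(-1 + 29*8)))**3 = ((1/4)*4/(-1 + 232))**3 = ((1/4)*4/231)**3 = ((1/4)*(1/231)*4)**3 = (1/231)**3 = 1/12326391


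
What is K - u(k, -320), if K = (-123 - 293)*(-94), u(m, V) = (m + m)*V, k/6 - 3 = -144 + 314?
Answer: 703424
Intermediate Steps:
k = 1038 (k = 18 + 6*(-144 + 314) = 18 + 6*170 = 18 + 1020 = 1038)
u(m, V) = 2*V*m (u(m, V) = (2*m)*V = 2*V*m)
K = 39104 (K = -416*(-94) = 39104)
K - u(k, -320) = 39104 - 2*(-320)*1038 = 39104 - 1*(-664320) = 39104 + 664320 = 703424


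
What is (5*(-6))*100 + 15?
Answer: -2985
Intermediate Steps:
(5*(-6))*100 + 15 = -30*100 + 15 = -3000 + 15 = -2985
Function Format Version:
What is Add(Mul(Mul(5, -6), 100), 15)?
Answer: -2985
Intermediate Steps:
Add(Mul(Mul(5, -6), 100), 15) = Add(Mul(-30, 100), 15) = Add(-3000, 15) = -2985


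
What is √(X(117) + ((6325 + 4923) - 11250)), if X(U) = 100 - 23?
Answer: 5*√3 ≈ 8.6602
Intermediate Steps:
X(U) = 77
√(X(117) + ((6325 + 4923) - 11250)) = √(77 + ((6325 + 4923) - 11250)) = √(77 + (11248 - 11250)) = √(77 - 2) = √75 = 5*√3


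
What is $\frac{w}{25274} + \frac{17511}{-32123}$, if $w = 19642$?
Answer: $\frac{7245652}{31226027} \approx 0.23204$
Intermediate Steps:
$\frac{w}{25274} + \frac{17511}{-32123} = \frac{19642}{25274} + \frac{17511}{-32123} = 19642 \cdot \frac{1}{25274} + 17511 \left(- \frac{1}{32123}\right) = \frac{9821}{12637} - \frac{1347}{2471} = \frac{7245652}{31226027}$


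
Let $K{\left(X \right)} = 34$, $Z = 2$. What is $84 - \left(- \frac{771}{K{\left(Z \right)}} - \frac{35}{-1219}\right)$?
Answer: $\frac{4420123}{41446} \approx 106.65$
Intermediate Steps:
$84 - \left(- \frac{771}{K{\left(Z \right)}} - \frac{35}{-1219}\right) = 84 - \left(- \frac{771}{34} - \frac{35}{-1219}\right) = 84 - \left(\left(-771\right) \frac{1}{34} - - \frac{35}{1219}\right) = 84 - \left(- \frac{771}{34} + \frac{35}{1219}\right) = 84 - - \frac{938659}{41446} = 84 + \frac{938659}{41446} = \frac{4420123}{41446}$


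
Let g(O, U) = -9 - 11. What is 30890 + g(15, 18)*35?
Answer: 30190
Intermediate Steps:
g(O, U) = -20
30890 + g(15, 18)*35 = 30890 - 20*35 = 30890 - 700 = 30190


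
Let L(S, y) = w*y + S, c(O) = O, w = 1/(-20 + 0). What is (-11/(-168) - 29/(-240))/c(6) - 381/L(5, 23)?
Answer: -1567051/15840 ≈ -98.930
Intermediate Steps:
w = -1/20 (w = 1/(-20) = -1/20 ≈ -0.050000)
L(S, y) = S - y/20 (L(S, y) = -y/20 + S = S - y/20)
(-11/(-168) - 29/(-240))/c(6) - 381/L(5, 23) = (-11/(-168) - 29/(-240))/6 - 381/(5 - 1/20*23) = (-11*(-1/168) - 29*(-1/240))*(⅙) - 381/(5 - 23/20) = (11/168 + 29/240)*(⅙) - 381/77/20 = (313/1680)*(⅙) - 381*20/77 = 313/10080 - 7620/77 = -1567051/15840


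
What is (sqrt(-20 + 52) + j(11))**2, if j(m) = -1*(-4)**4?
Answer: 65568 - 2048*sqrt(2) ≈ 62672.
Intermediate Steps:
j(m) = -256 (j(m) = -1*256 = -256)
(sqrt(-20 + 52) + j(11))**2 = (sqrt(-20 + 52) - 256)**2 = (sqrt(32) - 256)**2 = (4*sqrt(2) - 256)**2 = (-256 + 4*sqrt(2))**2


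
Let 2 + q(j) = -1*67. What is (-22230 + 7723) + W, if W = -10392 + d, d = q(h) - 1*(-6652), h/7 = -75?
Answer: -18316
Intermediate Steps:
h = -525 (h = 7*(-75) = -525)
q(j) = -69 (q(j) = -2 - 1*67 = -2 - 67 = -69)
d = 6583 (d = -69 - 1*(-6652) = -69 + 6652 = 6583)
W = -3809 (W = -10392 + 6583 = -3809)
(-22230 + 7723) + W = (-22230 + 7723) - 3809 = -14507 - 3809 = -18316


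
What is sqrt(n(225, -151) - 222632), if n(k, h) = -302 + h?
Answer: I*sqrt(223085) ≈ 472.32*I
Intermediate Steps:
sqrt(n(225, -151) - 222632) = sqrt((-302 - 151) - 222632) = sqrt(-453 - 222632) = sqrt(-223085) = I*sqrt(223085)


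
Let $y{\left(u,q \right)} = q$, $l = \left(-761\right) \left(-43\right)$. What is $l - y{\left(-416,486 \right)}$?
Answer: $32237$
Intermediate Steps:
$l = 32723$
$l - y{\left(-416,486 \right)} = 32723 - 486 = 32237$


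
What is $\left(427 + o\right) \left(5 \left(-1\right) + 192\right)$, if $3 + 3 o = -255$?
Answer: $63767$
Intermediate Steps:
$o = -86$ ($o = -1 + \frac{1}{3} \left(-255\right) = -1 - 85 = -86$)
$\left(427 + o\right) \left(5 \left(-1\right) + 192\right) = \left(427 - 86\right) \left(5 \left(-1\right) + 192\right) = 341 \left(-5 + 192\right) = 341 \cdot 187 = 63767$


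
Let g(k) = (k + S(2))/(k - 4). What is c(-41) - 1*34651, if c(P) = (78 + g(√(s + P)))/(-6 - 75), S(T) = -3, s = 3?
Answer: -75783868/2187 + I*√38/4374 ≈ -34652.0 + 0.0014093*I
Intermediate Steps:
g(k) = (-3 + k)/(-4 + k) (g(k) = (k - 3)/(k - 4) = (-3 + k)/(-4 + k))
c(P) = -26/27 - (-3 + √(3 + P))/(81*(-4 + √(3 + P))) (c(P) = (78 + (-3 + √(3 + P))/(-4 + √(3 + P)))/(-6 - 75) = (78 + (-3 + √(3 + P))/(-4 + √(3 + P)))/(-81) = (78 + (-3 + √(3 + P))/(-4 + √(3 + P)))*(-1/81) = -26/27 - (-3 + √(3 + P))/(81*(-4 + √(3 + P))))
c(-41) - 1*34651 = (315 - 79*√(3 - 41))/(81*(-4 + √(3 - 41))) - 1*34651 = (315 - 79*I*√38)/(81*(-4 + √(-38))) - 34651 = (315 - 79*I*√38)/(81*(-4 + I*√38)) - 34651 = -34651 + (315 - 79*I*√38)/(81*(-4 + I*√38))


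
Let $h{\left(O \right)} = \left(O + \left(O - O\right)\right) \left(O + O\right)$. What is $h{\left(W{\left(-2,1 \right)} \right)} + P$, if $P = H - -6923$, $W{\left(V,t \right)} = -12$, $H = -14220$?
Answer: $-7009$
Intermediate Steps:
$h{\left(O \right)} = 2 O^{2}$ ($h{\left(O \right)} = \left(O + 0\right) 2 O = O 2 O = 2 O^{2}$)
$P = -7297$ ($P = -14220 - -6923 = -14220 + 6923 = -7297$)
$h{\left(W{\left(-2,1 \right)} \right)} + P = 2 \left(-12\right)^{2} - 7297 = 2 \cdot 144 - 7297 = 288 - 7297 = -7009$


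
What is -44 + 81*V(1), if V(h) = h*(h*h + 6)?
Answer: 523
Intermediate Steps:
V(h) = h*(6 + h²) (V(h) = h*(h² + 6) = h*(6 + h²))
-44 + 81*V(1) = -44 + 81*(1*(6 + 1²)) = -44 + 81*(1*(6 + 1)) = -44 + 81*(1*7) = -44 + 81*7 = -44 + 567 = 523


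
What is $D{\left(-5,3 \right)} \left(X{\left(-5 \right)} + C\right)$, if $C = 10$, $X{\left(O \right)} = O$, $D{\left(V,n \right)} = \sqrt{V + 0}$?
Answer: $5 i \sqrt{5} \approx 11.18 i$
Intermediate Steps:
$D{\left(V,n \right)} = \sqrt{V}$
$D{\left(-5,3 \right)} \left(X{\left(-5 \right)} + C\right) = \sqrt{-5} \left(-5 + 10\right) = i \sqrt{5} \cdot 5 = 5 i \sqrt{5}$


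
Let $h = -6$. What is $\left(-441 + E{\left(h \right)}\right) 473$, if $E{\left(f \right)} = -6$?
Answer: $-211431$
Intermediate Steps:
$\left(-441 + E{\left(h \right)}\right) 473 = \left(-441 - 6\right) 473 = \left(-447\right) 473 = -211431$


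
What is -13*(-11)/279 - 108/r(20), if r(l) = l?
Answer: -6818/1395 ≈ -4.8875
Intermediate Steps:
-13*(-11)/279 - 108/r(20) = -13*(-11)/279 - 108/20 = 143*(1/279) - 108*1/20 = 143/279 - 27/5 = -6818/1395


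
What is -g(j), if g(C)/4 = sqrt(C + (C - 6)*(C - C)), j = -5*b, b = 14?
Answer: -4*I*sqrt(70) ≈ -33.466*I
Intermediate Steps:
j = -70 (j = -5*14 = -70)
g(C) = 4*sqrt(C) (g(C) = 4*sqrt(C + (C - 6)*(C - C)) = 4*sqrt(C + (-6 + C)*0) = 4*sqrt(C + 0) = 4*sqrt(C))
-g(j) = -4*sqrt(-70) = -4*I*sqrt(70)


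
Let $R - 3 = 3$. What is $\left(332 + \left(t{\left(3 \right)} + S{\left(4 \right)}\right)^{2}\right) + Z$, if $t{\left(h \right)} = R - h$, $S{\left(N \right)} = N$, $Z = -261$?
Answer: $120$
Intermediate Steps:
$R = 6$ ($R = 3 + 3 = 6$)
$t{\left(h \right)} = 6 - h$
$\left(332 + \left(t{\left(3 \right)} + S{\left(4 \right)}\right)^{2}\right) + Z = \left(332 + \left(\left(6 - 3\right) + 4\right)^{2}\right) - 261 = \left(332 + \left(3 + 4\right)^{2}\right) - 261 = \left(332 + 7^{2}\right) - 261 = \left(332 + 49\right) - 261 = 381 - 261 = 120$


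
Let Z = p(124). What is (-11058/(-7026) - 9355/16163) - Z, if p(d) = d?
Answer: -2328098548/18926873 ≈ -123.00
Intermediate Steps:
Z = 124
(-11058/(-7026) - 9355/16163) - Z = (-11058/(-7026) - 9355/16163) - 1*124 = (-11058*(-1/7026) - 9355*1/16163) - 124 = (1843/1171 - 9355/16163) - 124 = 18833704/18926873 - 124 = -2328098548/18926873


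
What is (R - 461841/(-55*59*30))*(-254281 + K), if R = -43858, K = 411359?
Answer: -111763993498467/16225 ≈ -6.8884e+9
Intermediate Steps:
(R - 461841/(-55*59*30))*(-254281 + K) = (-43858 - 461841/(-55*59*30))*(-254281 + 411359) = (-43858 - 461841/((-3245*30)))*157078 = (-43858 - 461841/(-97350))*157078 = (-43858 - 461841*(-1/97350))*157078 = (-43858 + 153947/32450)*157078 = -1423038153/32450*157078 = -111763993498467/16225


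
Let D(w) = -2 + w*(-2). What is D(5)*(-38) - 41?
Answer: 415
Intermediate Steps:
D(w) = -2 - 2*w
D(5)*(-38) - 41 = (-2 - 2*5)*(-38) - 41 = (-2 - 10)*(-38) - 41 = -12*(-38) - 41 = 456 - 41 = 415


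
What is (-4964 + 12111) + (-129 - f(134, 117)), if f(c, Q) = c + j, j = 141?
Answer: 6743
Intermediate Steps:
f(c, Q) = 141 + c (f(c, Q) = c + 141 = 141 + c)
(-4964 + 12111) + (-129 - f(134, 117)) = (-4964 + 12111) + (-129 - (141 + 134)) = 7147 + (-129 - 1*275) = 7147 + (-129 - 275) = 7147 - 404 = 6743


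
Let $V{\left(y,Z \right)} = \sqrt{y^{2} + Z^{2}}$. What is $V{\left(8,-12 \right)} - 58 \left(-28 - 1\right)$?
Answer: $1682 + 4 \sqrt{13} \approx 1696.4$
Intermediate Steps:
$V{\left(y,Z \right)} = \sqrt{Z^{2} + y^{2}}$
$V{\left(8,-12 \right)} - 58 \left(-28 - 1\right) = \sqrt{\left(-12\right)^{2} + 8^{2}} - 58 \left(-28 - 1\right) = \sqrt{144 + 64} - -1682 = \sqrt{208} + 1682 = 4 \sqrt{13} + 1682 = 1682 + 4 \sqrt{13}$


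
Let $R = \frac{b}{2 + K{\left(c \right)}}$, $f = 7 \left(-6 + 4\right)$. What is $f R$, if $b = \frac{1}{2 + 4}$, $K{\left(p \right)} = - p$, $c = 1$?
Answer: $- \frac{7}{3} \approx -2.3333$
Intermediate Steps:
$f = -14$ ($f = 7 \left(-2\right) = -14$)
$b = \frac{1}{6} \approx 0.16667$
$R = \frac{1}{6}$ ($R = \frac{1}{6 \left(2 - 1\right)} = \frac{1}{6 \cdot 1} = \frac{1}{6} \cdot 1 = \frac{1}{6} \approx 0.16667$)
$f R = \left(-14\right) \frac{1}{6} = - \frac{7}{3}$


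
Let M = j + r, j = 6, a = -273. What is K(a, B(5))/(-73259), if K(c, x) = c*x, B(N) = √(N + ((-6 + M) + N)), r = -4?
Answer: 273*√6/73259 ≈ 0.0091280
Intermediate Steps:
M = 2 (M = 6 - 4 = 2)
B(N) = √(-4 + 2*N) (B(N) = √(N + ((-6 + 2) + N)) = √(N + (-4 + N)) = √(-4 + 2*N))
K(a, B(5))/(-73259) = -273*√(-4 + 2*5)/(-73259) = -273*√(-4 + 10)*(-1/73259) = -273*√6*(-1/73259) = 273*√6/73259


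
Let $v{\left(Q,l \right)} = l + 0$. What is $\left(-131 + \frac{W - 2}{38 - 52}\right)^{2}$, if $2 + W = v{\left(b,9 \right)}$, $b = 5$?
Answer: $\frac{3381921}{196} \approx 17255.0$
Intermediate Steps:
$v{\left(Q,l \right)} = l$
$W = 7$ ($W = -2 + 9 = 7$)
$\left(-131 + \frac{W - 2}{38 - 52}\right)^{2} = \left(-131 + \frac{7 - 2}{38 - 52}\right)^{2} = \left(-131 + \frac{5}{-14}\right)^{2} = \left(-131 + 5 \left(- \frac{1}{14}\right)\right)^{2} = \left(-131 - \frac{5}{14}\right)^{2} = \left(- \frac{1839}{14}\right)^{2} = \frac{3381921}{196}$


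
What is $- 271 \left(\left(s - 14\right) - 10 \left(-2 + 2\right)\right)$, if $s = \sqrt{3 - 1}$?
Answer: $3794 - 271 \sqrt{2} \approx 3410.8$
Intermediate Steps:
$s = \sqrt{2} \approx 1.4142$
$- 271 \left(\left(s - 14\right) - 10 \left(-2 + 2\right)\right) = - 271 \left(\left(\sqrt{2} - 14\right) - 10 \left(-2 + 2\right)\right) = - 271 \left(\left(\sqrt{2} - 14\right) - 0\right) = - 271 \left(\left(-14 + \sqrt{2}\right) + 0\right) = - 271 \left(-14 + \sqrt{2}\right) = 3794 - 271 \sqrt{2}$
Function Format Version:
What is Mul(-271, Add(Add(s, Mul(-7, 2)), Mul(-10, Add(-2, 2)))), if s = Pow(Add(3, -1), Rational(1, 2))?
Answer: Add(3794, Mul(-271, Pow(2, Rational(1, 2)))) ≈ 3410.8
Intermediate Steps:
s = Pow(2, Rational(1, 2)) ≈ 1.4142
Mul(-271, Add(Add(s, Mul(-7, 2)), Mul(-10, Add(-2, 2)))) = Mul(-271, Add(Add(Pow(2, Rational(1, 2)), Mul(-7, 2)), Mul(-10, Add(-2, 2)))) = Mul(-271, Add(Add(Pow(2, Rational(1, 2)), -14), Mul(-10, 0))) = Mul(-271, Add(Add(-14, Pow(2, Rational(1, 2))), 0)) = Mul(-271, Add(-14, Pow(2, Rational(1, 2)))) = Add(3794, Mul(-271, Pow(2, Rational(1, 2))))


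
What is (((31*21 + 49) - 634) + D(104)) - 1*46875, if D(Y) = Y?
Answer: -46705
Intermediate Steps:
(((31*21 + 49) - 634) + D(104)) - 1*46875 = (((31*21 + 49) - 634) + 104) - 1*46875 = (((651 + 49) - 634) + 104) - 46875 = ((700 - 634) + 104) - 46875 = (66 + 104) - 46875 = 170 - 46875 = -46705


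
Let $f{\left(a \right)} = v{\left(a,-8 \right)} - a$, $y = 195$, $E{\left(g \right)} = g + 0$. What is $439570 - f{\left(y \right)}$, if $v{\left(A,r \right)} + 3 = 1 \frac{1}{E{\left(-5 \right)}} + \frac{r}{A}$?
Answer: $\frac{85754807}{195} \approx 4.3977 \cdot 10^{5}$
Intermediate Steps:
$E{\left(g \right)} = g$
$v{\left(A,r \right)} = - \frac{16}{5} + \frac{r}{A}$ ($v{\left(A,r \right)} = -3 + \left(1 \frac{1}{-5} + \frac{r}{A}\right) = -3 + \left(1 \left(- \frac{1}{5}\right) + \frac{r}{A}\right) = -3 - \left(\frac{1}{5} - \frac{r}{A}\right) = - \frac{16}{5} + \frac{r}{A}$)
$f{\left(a \right)} = - \frac{16}{5} - a - \frac{8}{a}$ ($f{\left(a \right)} = \left(- \frac{16}{5} - \frac{8}{a}\right) - a = - \frac{16}{5} - a - \frac{8}{a}$)
$439570 - f{\left(y \right)} = 439570 - \left(- \frac{16}{5} - 195 - \frac{8}{195}\right) = 439570 - - \frac{38657}{195} = 439570 + \frac{38657}{195} = \frac{85754807}{195}$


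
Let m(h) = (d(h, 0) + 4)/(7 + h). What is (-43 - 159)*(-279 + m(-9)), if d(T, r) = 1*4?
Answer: 57166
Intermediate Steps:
d(T, r) = 4
m(h) = 8/(7 + h) (m(h) = (4 + 4)/(7 + h) = 8/(7 + h))
(-43 - 159)*(-279 + m(-9)) = (-43 - 159)*(-279 + 8/(7 - 9)) = -202*(-279 + 8/(-2)) = -202*(-279 + 8*(-½)) = -202*(-279 - 4) = -202*(-283) = 57166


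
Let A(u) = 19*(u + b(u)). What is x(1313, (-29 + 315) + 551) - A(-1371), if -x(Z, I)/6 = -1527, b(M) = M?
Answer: 61260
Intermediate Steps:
x(Z, I) = 9162 (x(Z, I) = -6*(-1527) = 9162)
A(u) = 38*u (A(u) = 19*(u + u) = 19*(2*u) = 38*u)
x(1313, (-29 + 315) + 551) - A(-1371) = 9162 - 38*(-1371) = 9162 - 1*(-52098) = 9162 + 52098 = 61260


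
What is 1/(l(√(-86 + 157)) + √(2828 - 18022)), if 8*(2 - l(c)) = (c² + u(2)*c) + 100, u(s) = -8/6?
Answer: 24/(-465 + 4*√71 + 24*I*√15194) ≈ -0.0011581 - 0.0079438*I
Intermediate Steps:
u(s) = -4/3 (u(s) = -8*⅙ = -4/3)
l(c) = -21/2 - c²/8 + c/6 (l(c) = 2 - ((c² - 4*c/3) + 100)/8 = 2 - (100 + c² - 4*c/3)/8 = 2 + (-25/2 - c²/8 + c/6) = -21/2 - c²/8 + c/6)
1/(l(√(-86 + 157)) + √(2828 - 18022)) = 1/((-21/2 - (√(-86 + 157))²/8 + √(-86 + 157)/6) + √(2828 - 18022)) = 1/((-21/2 - (√71)²/8 + √71/6) + √(-15194)) = 1/((-21/2 - ⅛*71 + √71/6) + I*√15194) = 1/((-21/2 - 71/8 + √71/6) + I*√15194) = 1/((-155/8 + √71/6) + I*√15194) = 1/(-155/8 + √71/6 + I*√15194)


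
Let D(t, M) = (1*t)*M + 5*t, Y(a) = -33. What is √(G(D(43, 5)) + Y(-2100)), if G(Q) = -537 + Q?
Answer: 2*I*√35 ≈ 11.832*I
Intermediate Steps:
D(t, M) = 5*t + M*t (D(t, M) = t*M + 5*t = M*t + 5*t = 5*t + M*t)
√(G(D(43, 5)) + Y(-2100)) = √((-537 + 43*(5 + 5)) - 33) = √((-537 + 43*10) - 33) = √((-537 + 430) - 33) = √(-107 - 33) = √(-140) = 2*I*√35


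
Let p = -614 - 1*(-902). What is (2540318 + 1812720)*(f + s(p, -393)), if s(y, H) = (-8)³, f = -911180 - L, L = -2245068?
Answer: 5804236396288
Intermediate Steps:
f = 1333888 (f = -911180 - 1*(-2245068) = -911180 + 2245068 = 1333888)
p = 288 (p = -614 + 902 = 288)
s(y, H) = -512
(2540318 + 1812720)*(f + s(p, -393)) = (2540318 + 1812720)*(1333888 - 512) = 4353038*1333376 = 5804236396288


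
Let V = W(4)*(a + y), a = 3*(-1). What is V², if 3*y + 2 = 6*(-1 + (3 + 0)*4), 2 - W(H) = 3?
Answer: 3025/9 ≈ 336.11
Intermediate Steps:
W(H) = -1 (W(H) = 2 - 1*3 = 2 - 3 = -1)
a = -3
y = 64/3 (y = -⅔ + (6*(-1 + (3 + 0)*4))/3 = -⅔ + (6*(-1 + 3*4))/3 = -⅔ + (6*(-1 + 12))/3 = -⅔ + (6*11)/3 = -⅔ + (⅓)*66 = -⅔ + 22 = 64/3 ≈ 21.333)
V = -55/3 (V = -(-3 + 64/3) = -1*55/3 = -55/3 ≈ -18.333)
V² = (-55/3)² = 3025/9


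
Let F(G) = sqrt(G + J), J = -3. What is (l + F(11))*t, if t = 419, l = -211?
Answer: -88409 + 838*sqrt(2) ≈ -87224.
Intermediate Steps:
F(G) = sqrt(-3 + G) (F(G) = sqrt(G - 3) = sqrt(-3 + G))
(l + F(11))*t = (-211 + sqrt(-3 + 11))*419 = (-211 + sqrt(8))*419 = (-211 + 2*sqrt(2))*419 = -88409 + 838*sqrt(2)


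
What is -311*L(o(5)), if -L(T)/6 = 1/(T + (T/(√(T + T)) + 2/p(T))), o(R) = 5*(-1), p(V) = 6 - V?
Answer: -20526*√10/(-55*I + 53*√10) ≈ -349.63 - 114.74*I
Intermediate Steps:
o(R) = -5
L(T) = -6/(T + 2/(6 - T) + √2*√T/2) (L(T) = -6/(T + (T/(√(T + T)) + 2/(6 - T))) = -6/(T + (T/(√(2*T)) + 2/(6 - T))) = -6/(T + (T/((√2*√T)) + 2/(6 - T))) = -6/(T + (T*(√2/(2*√T)) + 2/(6 - T))) = -6/(T + (√2*√T/2 + 2/(6 - T))) = -6/(T + (2/(6 - T) + √2*√T/2)) = -6/(T + 2/(6 - T) + √2*√T/2))
-311*L(o(5)) = -1866*√2*√(-5)*(6 - 1*(-5))/(-5*(-6 - 5) - 2*√2*√(-5) + √2*(-5)^(3/2)*(-6 - 5)) = -1866*√2*I*√5*(6 + 5)/(-5*(-11) - 2*√2*I*√5 + √2*(-5*I*√5)*(-11)) = -1866*√2*I*√5*11/(55 - 2*I*√10 + 55*I*√10) = -1866*√2*I*√5*11/(55 + 53*I*√10) = -20526*I*√10/(55 + 53*I*√10)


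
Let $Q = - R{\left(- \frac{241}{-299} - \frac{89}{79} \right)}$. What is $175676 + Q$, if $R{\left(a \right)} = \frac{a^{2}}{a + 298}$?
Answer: $\frac{14589077583869836}{83045365403} \approx 1.7568 \cdot 10^{5}$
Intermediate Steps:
$R{\left(a \right)} = \frac{a^{2}}{298 + a}$
$Q = - \frac{28667592}{83045365403}$ ($Q = - \frac{\left(- \frac{241}{-299} - \frac{89}{79}\right)^{2}}{298 - \left(- \frac{241}{299} + \frac{89}{79}\right)} = - \frac{\left(\left(-241\right) \left(- \frac{1}{299}\right) - \frac{89}{79}\right)^{2}}{298 - \frac{7572}{23621}} = - \frac{\left(\frac{241}{299} - \frac{89}{79}\right)^{2}}{298 + \left(\frac{241}{299} - \frac{89}{79}\right)} = - \frac{\left(- \frac{7572}{23621}\right)^{2}}{298 - \frac{7572}{23621}} = - \frac{57335184}{557951641 \cdot \frac{7031486}{23621}} = - \frac{57335184 \cdot 23621}{557951641 \cdot 7031486} = \left(-1\right) \frac{28667592}{83045365403} = - \frac{28667592}{83045365403} \approx -0.0003452$)
$175676 + Q = 175676 - \frac{28667592}{83045365403} = \frac{14589077583869836}{83045365403}$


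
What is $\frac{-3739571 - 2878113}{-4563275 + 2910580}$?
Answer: $\frac{6617684}{1652695} \approx 4.0042$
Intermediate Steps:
$\frac{-3739571 - 2878113}{-4563275 + 2910580} = - \frac{6617684}{-1652695} = \left(-6617684\right) \left(- \frac{1}{1652695}\right) = \frac{6617684}{1652695}$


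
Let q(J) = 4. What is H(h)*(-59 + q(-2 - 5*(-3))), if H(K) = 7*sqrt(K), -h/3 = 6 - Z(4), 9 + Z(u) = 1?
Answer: -385*I*sqrt(42) ≈ -2495.1*I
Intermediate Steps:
Z(u) = -8 (Z(u) = -9 + 1 = -8)
h = -42 (h = -3*(6 - 1*(-8)) = -3*(6 + 8) = -3*14 = -42)
H(h)*(-59 + q(-2 - 5*(-3))) = (7*sqrt(-42))*(-59 + 4) = (7*(I*sqrt(42)))*(-55) = (7*I*sqrt(42))*(-55) = -385*I*sqrt(42)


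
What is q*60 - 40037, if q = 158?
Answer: -30557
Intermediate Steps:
q*60 - 40037 = 158*60 - 40037 = 9480 - 40037 = -30557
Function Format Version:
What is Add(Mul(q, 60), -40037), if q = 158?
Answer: -30557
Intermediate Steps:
Add(Mul(q, 60), -40037) = Add(Mul(158, 60), -40037) = Add(9480, -40037) = -30557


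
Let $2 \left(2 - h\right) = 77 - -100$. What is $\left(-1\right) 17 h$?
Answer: $\frac{2941}{2} \approx 1470.5$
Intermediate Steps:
$h = - \frac{173}{2}$ ($h = 2 - \frac{77 - -100}{2} = 2 - \frac{77 + 100}{2} = 2 - \frac{177}{2} = - \frac{173}{2} \approx -86.5$)
$\left(-1\right) 17 h = \left(-1\right) 17 \left(- \frac{173}{2}\right) = \left(-17\right) \left(- \frac{173}{2}\right) = \frac{2941}{2}$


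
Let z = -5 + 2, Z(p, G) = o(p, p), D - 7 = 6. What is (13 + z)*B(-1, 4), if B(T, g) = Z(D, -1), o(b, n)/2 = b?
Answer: 260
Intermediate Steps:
D = 13 (D = 7 + 6 = 13)
o(b, n) = 2*b
Z(p, G) = 2*p
B(T, g) = 26 (B(T, g) = 2*13 = 26)
z = -3
(13 + z)*B(-1, 4) = (13 - 3)*26 = 10*26 = 260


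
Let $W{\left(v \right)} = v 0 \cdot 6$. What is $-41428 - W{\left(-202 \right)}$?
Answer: $-41428$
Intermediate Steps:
$W{\left(v \right)} = 0$ ($W{\left(v \right)} = 0 \cdot 6 = 0$)
$-41428 - W{\left(-202 \right)} = -41428 - 0 = -41428 + 0 = -41428$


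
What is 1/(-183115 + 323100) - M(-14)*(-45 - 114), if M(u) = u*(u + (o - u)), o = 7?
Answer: -2181246269/139985 ≈ -15582.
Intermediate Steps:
M(u) = 7*u (M(u) = u*(u + (7 - u)) = u*7 = 7*u)
1/(-183115 + 323100) - M(-14)*(-45 - 114) = 1/(-183115 + 323100) - 7*(-14)*(-45 - 114) = 1/139985 - (-98)*(-159) = 1/139985 - 1*15582 = 1/139985 - 15582 = -2181246269/139985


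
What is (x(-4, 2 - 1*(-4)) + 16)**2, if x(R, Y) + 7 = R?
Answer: 25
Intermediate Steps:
x(R, Y) = -7 + R
(x(-4, 2 - 1*(-4)) + 16)**2 = ((-7 - 4) + 16)**2 = (-11 + 16)**2 = 5**2 = 25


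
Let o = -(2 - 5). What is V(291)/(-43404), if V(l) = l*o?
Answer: -291/14468 ≈ -0.020113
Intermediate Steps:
o = 3 (o = -1*(-3) = 3)
V(l) = 3*l (V(l) = l*3 = 3*l)
V(291)/(-43404) = (3*291)/(-43404) = 873*(-1/43404) = -291/14468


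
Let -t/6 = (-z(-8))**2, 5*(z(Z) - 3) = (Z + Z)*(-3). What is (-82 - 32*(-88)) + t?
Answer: 44536/25 ≈ 1781.4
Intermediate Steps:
z(Z) = 3 - 6*Z/5 (z(Z) = 3 + ((Z + Z)*(-3))/5 = 3 + ((2*Z)*(-3))/5 = 3 + (-6*Z)/5 = 3 - 6*Z/5)
t = -23814/25 (t = -6*(3 - 6/5*(-8))**2 = -6*(3 + 48/5)**2 = -6*(-1*63/5)**2 = -6*(-63/5)**2 = -6*3969/25 = -23814/25 ≈ -952.56)
(-82 - 32*(-88)) + t = (-82 - 32*(-88)) - 23814/25 = (-82 + 2816) - 23814/25 = 2734 - 23814/25 = 44536/25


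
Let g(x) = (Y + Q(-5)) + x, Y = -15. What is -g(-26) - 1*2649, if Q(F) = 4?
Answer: -2612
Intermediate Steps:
g(x) = -11 + x (g(x) = (-15 + 4) + x = -11 + x)
-g(-26) - 1*2649 = -(-11 - 26) - 1*2649 = -1*(-37) - 2649 = 37 - 2649 = -2612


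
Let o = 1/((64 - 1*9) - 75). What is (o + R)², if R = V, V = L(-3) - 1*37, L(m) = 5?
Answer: 410881/400 ≈ 1027.2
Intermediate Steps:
o = -1/20 (o = 1/((64 - 9) - 75) = 1/(55 - 75) = 1/(-20) = -1/20 ≈ -0.050000)
V = -32 (V = 5 - 1*37 = 5 - 37 = -32)
R = -32
(o + R)² = (-1/20 - 32)² = (-641/20)² = 410881/400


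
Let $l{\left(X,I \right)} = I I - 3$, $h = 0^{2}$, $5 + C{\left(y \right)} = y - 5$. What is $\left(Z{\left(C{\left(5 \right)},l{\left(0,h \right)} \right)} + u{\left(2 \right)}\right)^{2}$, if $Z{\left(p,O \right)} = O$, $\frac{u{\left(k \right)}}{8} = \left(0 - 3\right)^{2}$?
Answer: $4761$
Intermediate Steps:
$C{\left(y \right)} = -10 + y$ ($C{\left(y \right)} = -5 + \left(y - 5\right) = -5 + \left(-5 + y\right) = -10 + y$)
$u{\left(k \right)} = 72$ ($u{\left(k \right)} = 8 \left(0 - 3\right)^{2} = 8 \left(-3\right)^{2} = 8 \cdot 9 = 72$)
$h = 0$
$l{\left(X,I \right)} = -3 + I^{2}$ ($l{\left(X,I \right)} = I^{2} - 3 = -3 + I^{2}$)
$\left(Z{\left(C{\left(5 \right)},l{\left(0,h \right)} \right)} + u{\left(2 \right)}\right)^{2} = \left(\left(-3 + 0^{2}\right) + 72\right)^{2} = \left(\left(-3 + 0\right) + 72\right)^{2} = \left(-3 + 72\right)^{2} = 69^{2} = 4761$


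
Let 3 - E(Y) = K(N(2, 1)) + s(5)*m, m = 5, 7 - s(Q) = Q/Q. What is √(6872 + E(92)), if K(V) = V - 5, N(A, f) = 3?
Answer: √6847 ≈ 82.747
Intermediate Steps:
s(Q) = 6 (s(Q) = 7 - Q/Q = 7 - 1*1 = 7 - 1 = 6)
K(V) = -5 + V
E(Y) = -25 (E(Y) = 3 - ((-5 + 3) + 6*5) = 3 - (-2 + 30) = 3 - 1*28 = 3 - 28 = -25)
√(6872 + E(92)) = √(6872 - 25) = √6847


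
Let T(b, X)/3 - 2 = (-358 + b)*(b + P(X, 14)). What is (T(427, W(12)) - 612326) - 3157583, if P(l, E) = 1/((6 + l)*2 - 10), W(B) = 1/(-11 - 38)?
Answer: -117805067/32 ≈ -3.6814e+6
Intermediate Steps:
W(B) = -1/49 (W(B) = 1/(-49) = -1/49)
P(l, E) = 1/(2 + 2*l) (P(l, E) = 1/((12 + 2*l) - 10) = 1/(2 + 2*l))
T(b, X) = 6 + 3*(-358 + b)*(b + 1/(2*(1 + X))) (T(b, X) = 6 + 3*((-358 + b)*(b + 1/(2*(1 + X)))) = 6 + 3*(-358 + b)*(b + 1/(2*(1 + X))))
(T(427, W(12)) - 612326) - 3157583 = (3*(-358 + 427 + 2*(1 - 1/49)*(2 + 427**2 - 358*427))/(2*(1 - 1/49)) - 612326) - 3157583 = (3*(-358 + 427 + 2*(48/49)*(2 + 182329 - 152866))/(2*(48/49)) - 612326) - 3157583 = ((3/2)*(49/48)*(-358 + 427 + 2*(48/49)*29465) - 612326) - 3157583 = ((3/2)*(49/48)*(-358 + 427 + 2828640/49) - 612326) - 3157583 = ((3/2)*(49/48)*(2832021/49) - 612326) - 3157583 = (2832021/32 - 612326) - 3157583 = -16762411/32 - 3157583 = -117805067/32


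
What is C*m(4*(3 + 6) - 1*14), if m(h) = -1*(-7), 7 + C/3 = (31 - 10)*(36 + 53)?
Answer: 39102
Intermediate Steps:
C = 5586 (C = -21 + 3*((31 - 10)*(36 + 53)) = -21 + 3*(21*89) = -21 + 3*1869 = -21 + 5607 = 5586)
m(h) = 7
C*m(4*(3 + 6) - 1*14) = 5586*7 = 39102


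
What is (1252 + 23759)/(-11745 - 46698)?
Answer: -1191/2783 ≈ -0.42796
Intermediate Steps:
(1252 + 23759)/(-11745 - 46698) = 25011/(-58443) = 25011*(-1/58443) = -1191/2783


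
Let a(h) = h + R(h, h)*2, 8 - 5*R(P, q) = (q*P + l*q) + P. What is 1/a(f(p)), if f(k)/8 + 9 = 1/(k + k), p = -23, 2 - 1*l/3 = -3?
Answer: -2645/4471876 ≈ -0.00059147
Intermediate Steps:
l = 15 (l = 6 - 3*(-3) = 6 + 9 = 15)
R(P, q) = 8/5 - 3*q - P/5 - P*q/5 (R(P, q) = 8/5 - ((q*P + 15*q) + P)/5 = 8/5 - ((P*q + 15*q) + P)/5 = 8/5 - ((15*q + P*q) + P)/5 = 8/5 - (P + 15*q + P*q)/5 = 8/5 + (-3*q - P/5 - P*q/5) = 8/5 - 3*q - P/5 - P*q/5)
f(k) = -72 + 4/k (f(k) = -72 + 8/(k + k) = -72 + 8/((2*k)) = -72 + 8*(1/(2*k)) = -72 + 4/k)
a(h) = 16/5 - 27*h/5 - 2*h²/5 (a(h) = h + (8/5 - 3*h - h/5 - h*h/5)*2 = h + (8/5 - 3*h - h/5 - h²/5)*2 = h + (8/5 - 16*h/5 - h²/5)*2 = h + (16/5 - 32*h/5 - 2*h²/5) = 16/5 - 27*h/5 - 2*h²/5)
1/a(f(p)) = 1/(16/5 - 27*(-72 + 4/(-23))/5 - 2*(-72 + 4/(-23))²/5) = 1/(16/5 - 27*(-72 + 4*(-1/23))/5 - 2*(-72 + 4*(-1/23))²/5) = 1/(16/5 - 27*(-72 - 4/23)/5 - 2*(-72 - 4/23)²/5) = 1/(16/5 - 27/5*(-1660/23) - 2*(-1660/23)²/5) = 1/(16/5 + 8964/23 - ⅖*2755600/529) = 1/(16/5 + 8964/23 - 1102240/529) = 1/(-4471876/2645) = -2645/4471876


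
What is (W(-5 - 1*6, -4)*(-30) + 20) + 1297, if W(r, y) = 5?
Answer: 1167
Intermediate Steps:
(W(-5 - 1*6, -4)*(-30) + 20) + 1297 = (5*(-30) + 20) + 1297 = (-150 + 20) + 1297 = -130 + 1297 = 1167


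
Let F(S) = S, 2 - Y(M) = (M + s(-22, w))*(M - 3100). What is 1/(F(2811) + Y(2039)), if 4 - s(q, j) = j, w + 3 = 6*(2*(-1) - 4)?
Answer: 1/2211815 ≈ 4.5212e-7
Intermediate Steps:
w = -39 (w = -3 + 6*(2*(-1) - 4) = -3 + 6*(-2 - 4) = -3 + 6*(-6) = -3 - 36 = -39)
s(q, j) = 4 - j
Y(M) = 2 - (-3100 + M)*(43 + M) (Y(M) = 2 - (M + (4 - 1*(-39)))*(M - 3100) = 2 - (M + (4 + 39))*(-3100 + M) = 2 - (M + 43)*(-3100 + M) = 2 - (43 + M)*(-3100 + M) = 2 - (-3100 + M)*(43 + M))
1/(F(2811) + Y(2039)) = 1/(2811 + (133302 - 1*2039**2 + 3057*2039)) = 1/(2811 + (133302 - 1*4157521 + 6233223)) = 1/(2811 + (133302 - 4157521 + 6233223)) = 1/(2811 + 2209004) = 1/2211815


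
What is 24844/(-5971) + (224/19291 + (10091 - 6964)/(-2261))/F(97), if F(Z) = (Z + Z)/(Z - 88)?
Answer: -30490952494609/7217820285382 ≈ -4.2244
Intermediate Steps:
F(Z) = 2*Z/(-88 + Z) (F(Z) = (2*Z)/(-88 + Z) = 2*Z/(-88 + Z))
24844/(-5971) + (224/19291 + (10091 - 6964)/(-2261))/F(97) = 24844/(-5971) + (224/19291 + (10091 - 6964)/(-2261))/((2*97/(-88 + 97))) = 24844*(-1/5971) + (224*(1/19291) + 3127*(-1/2261))/((2*97/9)) = -24844/5971 + (224/19291 - 3127/2261)/((2*97*(⅑))) = -24844/5971 - 59816493/(43616951*194/9) = -24844/5971 - 59816493/43616951*9/194 = -24844/5971 - 538348437/8461688494 = -30490952494609/7217820285382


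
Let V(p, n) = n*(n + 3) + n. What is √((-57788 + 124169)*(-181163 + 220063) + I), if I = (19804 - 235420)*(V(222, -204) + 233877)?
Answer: 2*I*√14160633783 ≈ 2.38e+5*I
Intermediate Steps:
V(p, n) = n + n*(3 + n) (V(p, n) = n*(3 + n) + n = n + n*(3 + n))
I = -59224756032 (I = (19804 - 235420)*(-204*(4 - 204) + 233877) = -215616*(-204*(-200) + 233877) = -215616*(40800 + 233877) = -215616*274677 = -59224756032)
√((-57788 + 124169)*(-181163 + 220063) + I) = √((-57788 + 124169)*(-181163 + 220063) - 59224756032) = √(66381*38900 - 59224756032) = √(2582220900 - 59224756032) = √(-56642535132) = 2*I*√14160633783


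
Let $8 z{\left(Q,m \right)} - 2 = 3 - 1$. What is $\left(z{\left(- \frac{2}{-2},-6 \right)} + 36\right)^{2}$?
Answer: $\frac{5329}{4} \approx 1332.3$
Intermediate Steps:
$z{\left(Q,m \right)} = \frac{1}{2}$ ($z{\left(Q,m \right)} = \frac{1}{4} + \frac{3 - 1}{8} = \frac{1}{4} + \frac{1}{8} \cdot 2 = \frac{1}{4} + \frac{1}{4} = \frac{1}{2}$)
$\left(z{\left(- \frac{2}{-2},-6 \right)} + 36\right)^{2} = \left(\frac{1}{2} + 36\right)^{2} = \left(\frac{73}{2}\right)^{2} = \frac{5329}{4}$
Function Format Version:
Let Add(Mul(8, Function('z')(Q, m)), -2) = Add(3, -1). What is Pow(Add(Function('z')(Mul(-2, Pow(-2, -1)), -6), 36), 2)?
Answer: Rational(5329, 4) ≈ 1332.3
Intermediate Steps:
Function('z')(Q, m) = Rational(1, 2) (Function('z')(Q, m) = Add(Rational(1, 4), Mul(Rational(1, 8), Add(3, -1))) = Add(Rational(1, 4), Mul(Rational(1, 8), 2)) = Add(Rational(1, 4), Rational(1, 4)) = Rational(1, 2))
Pow(Add(Function('z')(Mul(-2, Pow(-2, -1)), -6), 36), 2) = Pow(Add(Rational(1, 2), 36), 2) = Pow(Rational(73, 2), 2) = Rational(5329, 4)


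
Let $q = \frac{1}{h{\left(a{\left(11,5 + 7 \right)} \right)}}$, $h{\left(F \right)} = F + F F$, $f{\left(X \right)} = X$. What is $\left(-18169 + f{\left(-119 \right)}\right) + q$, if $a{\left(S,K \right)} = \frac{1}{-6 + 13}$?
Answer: $- \frac{146255}{8} \approx -18282.0$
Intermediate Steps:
$a{\left(S,K \right)} = \frac{1}{7}$
$h{\left(F \right)} = F + F^{2}$
$q = \frac{49}{8}$ ($q = \frac{1}{\frac{1}{7} \left(1 + \frac{1}{7}\right)} = \frac{1}{\frac{1}{7} \cdot \frac{8}{7}} = \frac{1}{\frac{8}{49}} = \frac{49}{8} \approx 6.125$)
$\left(-18169 + f{\left(-119 \right)}\right) + q = \left(-18169 - 119\right) + \frac{49}{8} = -18288 + \frac{49}{8} = - \frac{146255}{8}$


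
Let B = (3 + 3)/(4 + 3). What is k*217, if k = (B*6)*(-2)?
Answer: -2232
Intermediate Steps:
B = 6/7 ≈ 0.85714
k = -72/7 (k = ((6/7)*6)*(-2) = (36/7)*(-2) = -72/7 ≈ -10.286)
k*217 = -72/7*217 = -2232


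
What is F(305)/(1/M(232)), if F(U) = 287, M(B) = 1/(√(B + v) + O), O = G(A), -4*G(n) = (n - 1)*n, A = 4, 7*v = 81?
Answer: 6027/1642 + 287*√11935/1642 ≈ 22.766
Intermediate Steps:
v = 81/7 (v = (⅐)*81 = 81/7 ≈ 11.571)
G(n) = -n*(-1 + n)/4 (G(n) = -(n - 1)*n/4 = -(-1 + n)*n/4 = -n*(-1 + n)/4)
O = -3 (O = (¼)*4*(1 - 1*4) = (¼)*4*(1 - 4) = (¼)*4*(-3) = -3)
M(B) = 1/(-3 + √(81/7 + B)) (M(B) = 1/(√(B + 81/7) - 3) = 1/(√(81/7 + B) - 3) = 1/(-3 + √(81/7 + B)))
F(305)/(1/M(232)) = 287/(1/(7/(-21 + √7*√(81 + 7*232)))) = 287/(1/(7/(-21 + √7*√(81 + 1624)))) = 287/(1/(7/(-21 + √7*√1705))) = 287/(1/(7/(-21 + √11935))) = 287/(-3 + √11935/7)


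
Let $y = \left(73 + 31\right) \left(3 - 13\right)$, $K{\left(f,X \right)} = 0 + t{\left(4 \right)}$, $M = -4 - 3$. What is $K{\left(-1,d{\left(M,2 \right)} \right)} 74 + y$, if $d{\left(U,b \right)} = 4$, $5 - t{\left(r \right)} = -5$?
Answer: $-300$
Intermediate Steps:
$t{\left(r \right)} = 10$ ($t{\left(r \right)} = 5 - -5 = 5 + 5 = 10$)
$M = -7$ ($M = -4 - 3 = -7$)
$K{\left(f,X \right)} = 10$ ($K{\left(f,X \right)} = 0 + 10 = 10$)
$y = -1040$ ($y = 104 \left(-10\right) = -1040$)
$K{\left(-1,d{\left(M,2 \right)} \right)} 74 + y = 10 \cdot 74 - 1040 = 740 - 1040 = -300$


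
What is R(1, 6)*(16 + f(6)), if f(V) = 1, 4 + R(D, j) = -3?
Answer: -119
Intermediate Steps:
R(D, j) = -7 (R(D, j) = -4 - 3 = -7)
R(1, 6)*(16 + f(6)) = -7*(16 + 1) = -7*17 = -119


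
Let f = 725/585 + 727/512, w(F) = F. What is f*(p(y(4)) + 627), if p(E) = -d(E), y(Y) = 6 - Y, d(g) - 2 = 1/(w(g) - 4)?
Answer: 22142561/13312 ≈ 1663.4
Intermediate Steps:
f = 159299/59904 (f = 725*(1/585) + 727*(1/512) = 145/117 + 727/512 = 159299/59904 ≈ 2.6592)
d(g) = 2 + 1/(-4 + g) (d(g) = 2 + 1/(g - 4) = 2 + 1/(-4 + g))
p(E) = -(-7 + 2*E)/(-4 + E)
f*(p(y(4)) + 627) = 159299*((7 - 2*(6 - 1*4))/(-4 + (6 - 1*4)) + 627)/59904 = 159299*((7 - 2*(6 - 4))/(-4 + (6 - 4)) + 627)/59904 = 159299*((7 - 2*2)/(-4 + 2) + 627)/59904 = 159299*((7 - 4)/(-2) + 627)/59904 = 159299*(-½*3 + 627)/59904 = 159299*(-3/2 + 627)/59904 = (159299/59904)*(1251/2) = 22142561/13312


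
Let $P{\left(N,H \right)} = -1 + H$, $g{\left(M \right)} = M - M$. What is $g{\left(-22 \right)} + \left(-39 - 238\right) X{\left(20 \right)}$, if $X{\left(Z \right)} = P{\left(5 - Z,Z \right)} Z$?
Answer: $-105260$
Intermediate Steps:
$g{\left(M \right)} = 0$
$X{\left(Z \right)} = Z \left(-1 + Z\right)$ ($X{\left(Z \right)} = \left(-1 + Z\right) Z = Z \left(-1 + Z\right)$)
$g{\left(-22 \right)} + \left(-39 - 238\right) X{\left(20 \right)} = 0 + \left(-39 - 238\right) 20 \left(-1 + 20\right) = 0 - 277 \cdot 20 \cdot 19 = 0 - 105260 = -105260$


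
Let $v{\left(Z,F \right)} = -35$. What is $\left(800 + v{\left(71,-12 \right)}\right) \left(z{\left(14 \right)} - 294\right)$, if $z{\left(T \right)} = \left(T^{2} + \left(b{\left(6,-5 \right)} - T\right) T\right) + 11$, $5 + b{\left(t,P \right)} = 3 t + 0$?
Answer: $-77265$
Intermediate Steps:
$b{\left(t,P \right)} = -5 + 3 t$ ($b{\left(t,P \right)} = -5 + \left(3 t + 0\right) = -5 + 3 t$)
$z{\left(T \right)} = 11 + T^{2} + T \left(13 - T\right)$ ($z{\left(T \right)} = \left(T^{2} + \left(\left(-5 + 3 \cdot 6\right) - T\right) T\right) + 11 = \left(T^{2} + \left(\left(-5 + 18\right) - T\right) T\right) + 11 = \left(T^{2} + \left(13 - T\right) T\right) + 11 = \left(T^{2} + T \left(13 - T\right)\right) + 11 = 11 + T^{2} + T \left(13 - T\right)$)
$\left(800 + v{\left(71,-12 \right)}\right) \left(z{\left(14 \right)} - 294\right) = \left(800 - 35\right) \left(\left(11 + 13 \cdot 14\right) - 294\right) = 765 \left(\left(11 + 182\right) - 294\right) = 765 \left(193 - 294\right) = 765 \left(-101\right) = -77265$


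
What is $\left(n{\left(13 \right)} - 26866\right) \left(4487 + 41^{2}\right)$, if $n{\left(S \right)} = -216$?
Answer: $-167041776$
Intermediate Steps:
$\left(n{\left(13 \right)} - 26866\right) \left(4487 + 41^{2}\right) = \left(-216 - 26866\right) \left(4487 + 41^{2}\right) = - 27082 \left(4487 + 1681\right) = \left(-27082\right) 6168 = -167041776$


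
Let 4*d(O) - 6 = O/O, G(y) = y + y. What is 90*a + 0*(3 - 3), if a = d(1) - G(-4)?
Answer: 1755/2 ≈ 877.50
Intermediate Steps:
G(y) = 2*y
d(O) = 7/4 (d(O) = 3/2 + (O/O)/4 = 3/2 + (1/4)*1 = 3/2 + 1/4 = 7/4)
a = 39/4 (a = 7/4 - 2*(-4) = 7/4 - 1*(-8) = 7/4 + 8 = 39/4 ≈ 9.7500)
90*a + 0*(3 - 3) = 90*(39/4) + 0*(3 - 3) = 1755/2 + 0*0 = 1755/2 + 0 = 1755/2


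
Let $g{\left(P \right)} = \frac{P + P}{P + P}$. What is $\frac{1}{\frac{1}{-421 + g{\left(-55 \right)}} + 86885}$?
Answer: $\frac{420}{36491699} \approx 1.1509 \cdot 10^{-5}$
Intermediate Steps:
$g{\left(P \right)} = 1$ ($g{\left(P \right)} = \frac{2 P}{2 P} = 2 P \frac{1}{2 P} = 1$)
$\frac{1}{\frac{1}{-421 + g{\left(-55 \right)}} + 86885} = \frac{1}{\frac{1}{-421 + 1} + 86885} = \frac{1}{\frac{1}{-420} + 86885} = \frac{1}{- \frac{1}{420} + 86885} = \frac{1}{\frac{36491699}{420}} = \frac{420}{36491699}$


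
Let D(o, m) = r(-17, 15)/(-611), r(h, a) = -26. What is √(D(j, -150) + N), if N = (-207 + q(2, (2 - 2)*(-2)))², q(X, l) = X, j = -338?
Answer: √92833319/47 ≈ 205.00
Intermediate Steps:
N = 42025 (N = (-207 + 2)² = (-205)² = 42025)
D(o, m) = 2/47 (D(o, m) = -26/(-611) = -26*(-1/611) = 2/47)
√(D(j, -150) + N) = √(2/47 + 42025) = √(1975177/47) = √92833319/47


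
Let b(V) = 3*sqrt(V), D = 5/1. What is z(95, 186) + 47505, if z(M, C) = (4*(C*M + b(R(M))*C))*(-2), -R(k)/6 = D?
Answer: -93855 - 4464*I*sqrt(30) ≈ -93855.0 - 24450.0*I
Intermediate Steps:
D = 5 (D = 5*1 = 5)
R(k) = -30 (R(k) = -6*5 = -30)
z(M, C) = -8*C*M - 24*I*C*sqrt(30) (z(M, C) = (4*(C*M + (3*sqrt(-30))*C))*(-2) = (4*(C*M + (3*(I*sqrt(30)))*C))*(-2) = (4*(C*M + (3*I*sqrt(30))*C))*(-2) = (4*(C*M + 3*I*C*sqrt(30)))*(-2) = (4*C*M + 12*I*C*sqrt(30))*(-2) = -8*C*M - 24*I*C*sqrt(30))
z(95, 186) + 47505 = -8*186*(95 + 3*I*sqrt(30)) + 47505 = (-141360 - 4464*I*sqrt(30)) + 47505 = -93855 - 4464*I*sqrt(30)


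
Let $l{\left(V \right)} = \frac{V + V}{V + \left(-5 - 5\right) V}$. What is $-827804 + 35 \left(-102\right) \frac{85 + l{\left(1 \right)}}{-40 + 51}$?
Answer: $- \frac{28225502}{33} \approx -8.5532 \cdot 10^{5}$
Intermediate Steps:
$l{\left(V \right)} = - \frac{2}{9}$ ($l{\left(V \right)} = \frac{2 V}{V - 10 V} = \frac{2 V}{\left(-9\right) V} = 2 V \left(- \frac{1}{9 V}\right) = - \frac{2}{9}$)
$-827804 + 35 \left(-102\right) \frac{85 + l{\left(1 \right)}}{-40 + 51} = -827804 + 35 \left(-102\right) \frac{85 - \frac{2}{9}}{-40 + 51} = -827804 - 3570 \frac{763}{9 \cdot 11} = -827804 - 3570 \cdot \frac{763}{9} \cdot \frac{1}{11} = -827804 - \frac{907970}{33} = - \frac{28225502}{33}$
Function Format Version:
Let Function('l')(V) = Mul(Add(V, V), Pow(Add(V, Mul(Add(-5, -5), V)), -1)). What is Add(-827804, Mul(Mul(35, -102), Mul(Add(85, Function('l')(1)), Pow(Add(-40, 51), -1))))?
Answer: Rational(-28225502, 33) ≈ -8.5532e+5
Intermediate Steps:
Function('l')(V) = Rational(-2, 9) (Function('l')(V) = Mul(Mul(2, V), Pow(Add(V, Mul(-10, V)), -1)) = Mul(Mul(2, V), Pow(Mul(-9, V), -1)) = Mul(Mul(2, V), Mul(Rational(-1, 9), Pow(V, -1))) = Rational(-2, 9))
Add(-827804, Mul(Mul(35, -102), Mul(Add(85, Function('l')(1)), Pow(Add(-40, 51), -1)))) = Add(-827804, Mul(Mul(35, -102), Mul(Add(85, Rational(-2, 9)), Pow(Add(-40, 51), -1)))) = Add(-827804, Mul(-3570, Mul(Rational(763, 9), Pow(11, -1)))) = Add(-827804, Mul(-3570, Mul(Rational(763, 9), Rational(1, 11)))) = Add(-827804, Mul(-3570, Rational(763, 99))) = Add(-827804, Rational(-907970, 33)) = Rational(-28225502, 33)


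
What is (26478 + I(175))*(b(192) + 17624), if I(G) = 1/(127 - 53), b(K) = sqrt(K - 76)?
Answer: 17265994876/37 + 1959373*sqrt(29)/37 ≈ 4.6693e+8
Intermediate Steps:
b(K) = sqrt(-76 + K)
I(G) = 1/74
(26478 + I(175))*(b(192) + 17624) = (26478 + 1/74)*(sqrt(-76 + 192) + 17624) = 1959373*(sqrt(116) + 17624)/74 = 1959373*(2*sqrt(29) + 17624)/74 = 1959373*(17624 + 2*sqrt(29))/74 = 17265994876/37 + 1959373*sqrt(29)/37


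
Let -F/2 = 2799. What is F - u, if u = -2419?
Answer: -3179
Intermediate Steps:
F = -5598 (F = -2*2799 = -5598)
F - u = -5598 - 1*(-2419) = -5598 + 2419 = -3179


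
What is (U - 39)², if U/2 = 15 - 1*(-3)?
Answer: 9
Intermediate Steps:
U = 36 (U = 2*(15 - 1*(-3)) = 2*(15 + 3) = 2*18 = 36)
(U - 39)² = (36 - 39)² = (-3)² = 9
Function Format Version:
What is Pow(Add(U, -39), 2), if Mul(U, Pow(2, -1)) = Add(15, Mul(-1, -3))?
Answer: 9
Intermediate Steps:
U = 36 (U = Mul(2, Add(15, Mul(-1, -3))) = Mul(2, Add(15, 3)) = Mul(2, 18) = 36)
Pow(Add(U, -39), 2) = Pow(Add(36, -39), 2) = Pow(-3, 2) = 9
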